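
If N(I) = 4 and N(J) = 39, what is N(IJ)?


N(IJ) = N(I) * N(J)
= 4 * 39
= 156

156


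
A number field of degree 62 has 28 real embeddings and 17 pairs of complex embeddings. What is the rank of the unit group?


By Dirichlet's unit theorem:
rank = r1 + r2 - 1
= 28 + 17 - 1
= 44

44


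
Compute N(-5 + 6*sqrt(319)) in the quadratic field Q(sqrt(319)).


N(a + b*sqrt(d)) = a^2 - d*b^2
= (-5)^2 - (319)*(6)^2
= 25 - 11484
= -11459

-11459


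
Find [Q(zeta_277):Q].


The degree equals Euler's totient phi(277).
277 = 277
phi(277) = 276

276


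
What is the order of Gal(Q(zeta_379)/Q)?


|Gal(Q(zeta_379)/Q)| = phi(379)
= 378

378


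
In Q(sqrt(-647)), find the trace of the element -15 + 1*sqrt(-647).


Tr(a + b*sqrt(d)) = (a + b*sqrt(d)) + (a - b*sqrt(d)) = 2a
= 2 * (-15)
= -30

-30


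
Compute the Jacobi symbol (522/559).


Compute (522/559) via quadratic reciprocity:
  pull out 2: (2/559) = +1  (since 559 mod 8 = 7)
  reciprocity: (261/559) -> +(559/261)
  reduce: (37/261)
  reciprocity: (37/261) -> +(261/37)
  reduce: (2/37)
  pull out 2: (2/37) = -1  (since 37 mod 8 = 5)
  (1/37) = 1
Product of signs = -1

-1


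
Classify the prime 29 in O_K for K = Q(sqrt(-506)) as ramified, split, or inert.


K = Q(sqrt(-506)). Since d mod 4 = 2, disc(K) = -2024.
Check p | disc: -2024 mod 29 = 6.
p does not divide disc. Compute Legendre symbol (d/p):
16^((29-1)/2) mod 29 = 1
(d/p) = 1, so p splits: (p) = P*P' with e=1, f=1, g=2.
Therefore p is split.

split


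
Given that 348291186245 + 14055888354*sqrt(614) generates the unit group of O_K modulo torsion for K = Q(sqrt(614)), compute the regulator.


epsilon = 348291186245 + 14055888354*sqrt(614)
= 6.9658e+11
R = ln(6.9658e+11)
= 27.2695

27.2695


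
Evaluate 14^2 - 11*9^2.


x^2 - d*y^2
= 14^2 - 11*9^2
= 196 - 891
= -695

-695


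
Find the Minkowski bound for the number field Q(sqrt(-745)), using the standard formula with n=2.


d = -745, d mod 4 = 3, so disc(K) = 4d = -2980; |disc(K)| = 2980
Imaginary quadratic field, so n = 2, s = r2 = 1, r1 = 0
M = (n!/n^n) * (4/pi)^s * sqrt(|disc(K)|) = (2!/2^2) * (4/pi)^1 * sqrt(2980)
= 0.5 * 1.273240 * 54.589376
= 34.7527

34.7527


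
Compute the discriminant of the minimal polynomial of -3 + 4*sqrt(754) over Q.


The element -3 + 4*sqrt(754) has minimal polynomial:
x^2 + 6*x - 12055
Discriminant = (6)^2 - 4*(-12055)
= 36 + 48220
= 48256

48256


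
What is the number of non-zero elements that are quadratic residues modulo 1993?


For prime p, the number of non-zero quadratic residues is (p-1)/2.
= (1993-1)/2
= 996

996


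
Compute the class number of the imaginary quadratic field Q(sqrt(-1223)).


K = Q(sqrt(-1223)). d mod 4 = 1, so D = disc(K) = d = -1223
h(K) equals the number of primitive reduced positive-definite forms (a, b, c) = a*x^2 + b*x*y + c*y^2 with b^2 - 4ac = D,
where reduced means |b| <= a <= c, with b >= 0 whenever |b| = a or a = c, and primitive means gcd(a, b, c) = 1.
Reduced forces 3a^2 <= |D| = 1223, so 1 <= a <= 20; b must have the parity of D, and c = (b^2 - D)/(4a) must be an integer >= a.
Enumerate a = 1..20, b in [-a, a]:
  a=1: (1, 1, 306)  [1]
  a=2: (2, -1, 153), (2, 1, 153)  [2]
  a=3: (3, -1, 102), (3, 1, 102)  [2]
  a=4: (4, -3, 77), (4, 3, 77)  [2]
  a=5: none
  a=6: (6, -5, 52), (6, -1, 51), (6, 1, 51), (6, 5, 52)  [4]
  a=7: (7, -3, 44), (7, 3, 44)  [2]
  a=8: (8, -5, 39), (8, 5, 39)  [2]
  a=9: (9, -1, 34), (9, 1, 34)  [2]
  a=10: none
  a=11: (11, -3, 28), (11, 3, 28)  [2]
  a=12: (12, -11, 28), (12, -5, 26), (12, 5, 26), (12, 11, 28)  [4]
  a=13: (13, -5, 24), (13, 5, 24)  [2]
  a=14: (14, -11, 24), (14, -3, 22), (14, 3, 22), (14, 11, 24)  [4]
  a=15: none
  a=16: (16, -11, 21), (16, 11, 21)  [2]
  a=17: (17, -1, 18), (17, 1, 18)  [2]
  a=18: (18, -17, 21), (18, 17, 21)  [2]
  a=19..20: none
Total reduced forms: 1 + 2 + 2 + 2 + 4 + 2 + 2 + 2 + 2 + 4 + 2 + 4 + 2 + 2 + 2 = 35
h = 35

35


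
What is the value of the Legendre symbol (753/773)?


p = 773 is prime, so compute (753/773) with the reciprocity algorithm (Jacobi-symbol steps: pull out 2s via (2/n), flip via reciprocity, reduce):
  reciprocity: (753/773) -> +(773/753)
  reduce: (20/753)
  pull out 2: (2/753) = +1  (since 753 mod 8 = 1)
  pull out 2: (2/753) = +1  (since 753 mod 8 = 1)
  reciprocity: (5/753) -> +(753/5)
  reduce: (3/5)
  reciprocity: (3/5) -> +(5/3)
  reduce: (2/3)
  pull out 2: (2/3) = -1  (since 3 mod 8 = 3)
  (1/3) = 1
Product of signs = -1
(753/773) = -1

-1


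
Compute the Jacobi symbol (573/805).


Compute (573/805) via quadratic reciprocity:
  reciprocity: (573/805) -> +(805/573)
  reduce: (232/573)
  pull out 2: (2/573) = -1  (since 573 mod 8 = 5)
  pull out 2: (2/573) = -1  (since 573 mod 8 = 5)
  pull out 2: (2/573) = -1  (since 573 mod 8 = 5)
  reciprocity: (29/573) -> +(573/29)
  reduce: (22/29)
  pull out 2: (2/29) = -1  (since 29 mod 8 = 5)
  reciprocity: (11/29) -> +(29/11)
  reduce: (7/11)
  reciprocity: (7/11) -> -(11/7)
  reduce: (4/7)
  pull out 2: (2/7) = +1  (since 7 mod 8 = 7)
  pull out 2: (2/7) = +1  (since 7 mod 8 = 7)
  (1/7) = 1
Product of signs = -1

-1


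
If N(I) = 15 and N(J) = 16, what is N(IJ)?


N(IJ) = N(I) * N(J)
= 15 * 16
= 240

240


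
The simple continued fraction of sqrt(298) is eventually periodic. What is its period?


Run the CF algorithm for sqrt(298).
a_0 = floor(sqrt(298)) = 17; set m_0=0, q_0=1.
Recurrence: m' = q*a - m,  q' = (d - m'^2)/q,  a' = floor((a_0 + m')/q').
  step 1: m=17, q=9, a=3
  step 2: m=10, q=22, a=1
  step 3: m=12, q=7, a=4
  step 4: m=16, q=6, a=5
  step 5: m=14, q=17, a=1
  step 6: m=3, q=17, a=1
  step 7: m=14, q=6, a=5
  step 8: m=16, q=7, a=4
  step 9: m=12, q=22, a=1
  step 10: m=10, q=9, a=3
  step 11: m=17, q=1, a=34
a_11 = 2*a_0 = 34, so the period closes here.
sqrt(298) = [17; 3, 1, 4, 5, 1, 1, 5, 4, 1, 3, 34]
Period length = 11

11


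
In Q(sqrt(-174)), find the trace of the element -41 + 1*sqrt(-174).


Tr(a + b*sqrt(d)) = (a + b*sqrt(d)) + (a - b*sqrt(d)) = 2a
= 2 * (-41)
= -82

-82


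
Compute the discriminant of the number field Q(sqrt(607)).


For K = Q(sqrt(d)) with d squarefree: disc(K) = d if d = 1 mod 4, and disc(K) = 4d if d = 2 or 3 mod 4.
Here d = 607, and d mod 4 = 3.
d = 3 mod 4, not 1 (O_K = Z[sqrt(d)]), so disc(K) = 4d = 4 * (607) = 2428

2428


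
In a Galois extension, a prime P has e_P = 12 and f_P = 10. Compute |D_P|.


|D_P| = e * f
= 12 * 10
= 120

120


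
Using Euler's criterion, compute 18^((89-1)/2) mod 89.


p = 89 is prime and the exponent is (p-1)/2 = 44, so by Euler's criterion 18^44 = (18/89) = +1 or -1 mod 89.
Compute by square-and-multiply:
  44 = 32 + 8 + 4 (binary 101100)
  Repeated squaring mod 89: 18^1 = 18, 18^2 = 57, 18^4 = 45, 18^8 = 67, 18^16 = 39, 18^32 = 8
  18^44 = 18^32 * 18^8 * 18^4 = 8 * 67 * 45 mod 89
    8 * 67 = 536 = 2 mod 89
    2 * 45 = 90 = 1 mod 89
  18^44 = 1 mod 89
Result 1: 18 is a quadratic residue mod 89.
18^44 mod 89 = 1

1


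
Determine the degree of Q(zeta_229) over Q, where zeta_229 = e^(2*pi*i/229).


The degree equals Euler's totient phi(229).
229 = 229
phi(229) = 228

228


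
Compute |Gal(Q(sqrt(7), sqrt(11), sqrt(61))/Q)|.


The 3 square roots of distinct primes are multiplicatively independent over Q,
so [K:Q] = 2^3 and Gal(K/Q) is isomorphic to (Z/2Z)^3.
|Gal| = 2^3 = 8

8


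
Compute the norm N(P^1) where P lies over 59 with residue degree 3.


N(P^a) = p^(a*f)
= 59^(1*3)
= 59^3
= 205379

205379


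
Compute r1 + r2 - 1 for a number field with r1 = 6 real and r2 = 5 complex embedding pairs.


By Dirichlet's unit theorem:
rank = r1 + r2 - 1
= 6 + 5 - 1
= 10

10


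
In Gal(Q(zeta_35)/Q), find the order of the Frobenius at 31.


The Frobenius at p in Gal(Q(zeta_n)/Q) = (Z/nZ)* is the class of p, so its order is ord_35(31), the smallest k >= 1 with 31^k = 1 mod 35.
n = 35 = 5 * 7, phi(35) = 24; the order divides phi(n).
Divisors of 24: 1, 2, 3, 4, 6, 8, 12, 24
Repeated squaring mod 35: 31^1 = 31, 31^2 = 16, 31^4 = 11, 31^8 = 16, 31^16 = 11
Test divisors in increasing order:
  k=1: 31^1 = 31 mod 35
  k=2: 31^2 = 16 mod 35
  k=3: 31^3 = 16 * 31 = 6 mod 35
  k=4: 31^4 = 11 mod 35
  k=6: 31^6 = 11 * 16 = 1 mod 35  <- first divisor giving 1
Order = 6

6


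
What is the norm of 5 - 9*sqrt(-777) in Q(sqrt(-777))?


N(a + b*sqrt(d)) = a^2 - d*b^2
= (5)^2 - (-777)*(-9)^2
= 25 + 62937
= 62962

62962


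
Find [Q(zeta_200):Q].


The degree equals Euler's totient phi(200).
200 = 2^3 * 5^2
phi(200) = 80

80


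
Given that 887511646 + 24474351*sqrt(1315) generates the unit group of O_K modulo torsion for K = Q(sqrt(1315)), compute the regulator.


epsilon = 887511646 + 24474351*sqrt(1315)
= 1.7750e+09
R = ln(1.7750e+09)
= 21.2971

21.2971


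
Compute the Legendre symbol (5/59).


p = 59 is prime, so compute (5/59) with the reciprocity algorithm (Jacobi-symbol steps: pull out 2s via (2/n), flip via reciprocity, reduce):
  reciprocity: (5/59) -> +(59/5)
  reduce: (4/5)
  pull out 2: (2/5) = -1  (since 5 mod 8 = 5)
  pull out 2: (2/5) = -1  (since 5 mod 8 = 5)
  (1/5) = 1
Product of signs = 1
(5/59) = 1

1


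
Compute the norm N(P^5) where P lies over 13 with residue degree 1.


N(P^a) = p^(a*f)
= 13^(5*1)
= 13^5
= 371293

371293


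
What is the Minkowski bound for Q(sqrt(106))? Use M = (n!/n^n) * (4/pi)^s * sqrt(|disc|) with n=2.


d = 106, d mod 4 = 2, so disc(K) = 4d = 424; |disc(K)| = 424
Real quadratic field, so n = 2, s = r2 = 0, r1 = 2
M = (n!/n^n) * (4/pi)^s * sqrt(|disc(K)|) = (2!/2^2) * (4/pi)^0 * sqrt(424)
= 0.5 * 1.000000 * 20.591260
= 10.2956

10.2956


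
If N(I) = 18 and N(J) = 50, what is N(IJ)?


N(IJ) = N(I) * N(J)
= 18 * 50
= 900

900


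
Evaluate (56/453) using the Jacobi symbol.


Compute (56/453) via quadratic reciprocity:
  pull out 2: (2/453) = -1  (since 453 mod 8 = 5)
  pull out 2: (2/453) = -1  (since 453 mod 8 = 5)
  pull out 2: (2/453) = -1  (since 453 mod 8 = 5)
  reciprocity: (7/453) -> +(453/7)
  reduce: (5/7)
  reciprocity: (5/7) -> +(7/5)
  reduce: (2/5)
  pull out 2: (2/5) = -1  (since 5 mod 8 = 5)
  (1/5) = 1
Product of signs = 1

1


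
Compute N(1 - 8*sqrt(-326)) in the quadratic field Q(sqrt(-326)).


N(a + b*sqrt(d)) = a^2 - d*b^2
= (1)^2 - (-326)*(-8)^2
= 1 + 20864
= 20865

20865


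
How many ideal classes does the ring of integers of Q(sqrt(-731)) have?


K = Q(sqrt(-731)). d mod 4 = 1, so D = disc(K) = d = -731
h(K) equals the number of primitive reduced positive-definite forms (a, b, c) = a*x^2 + b*x*y + c*y^2 with b^2 - 4ac = D,
where reduced means |b| <= a <= c, with b >= 0 whenever |b| = a or a = c, and primitive means gcd(a, b, c) = 1.
Reduced forces 3a^2 <= |D| = 731, so 1 <= a <= 15; b must have the parity of D, and c = (b^2 - D)/(4a) must be an integer >= a.
Enumerate a = 1..15, b in [-a, a]:
  a=1: (1, 1, 183)  [1]
  a=2: none
  a=3: (3, -1, 61), (3, 1, 61)  [2]
  a=4: none
  a=5: (5, -3, 37), (5, 3, 37)  [2]
  a=6: none
  a=7: (7, -5, 27), (7, 5, 27)  [2]
  a=8: none
  a=9: (9, -5, 21), (9, 5, 21)  [2]
  a=10..12: none
  a=13: (13, -7, 15), (13, 7, 15)  [2]
  a=14: none
  a=15: (15, 13, 15)  [1]
Total reduced forms: 1 + 2 + 2 + 2 + 2 + 2 + 1 = 12
h = 12

12


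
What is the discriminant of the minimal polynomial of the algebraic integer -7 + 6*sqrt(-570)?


The element -7 + 6*sqrt(-570) has minimal polynomial:
x^2 + 14*x + 20569
Discriminant = (14)^2 - 4*(20569)
= 196 - 82276
= -82080

-82080


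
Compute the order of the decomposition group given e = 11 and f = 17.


|D_P| = e * f
= 11 * 17
= 187

187


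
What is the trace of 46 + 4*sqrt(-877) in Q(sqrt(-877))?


Tr(a + b*sqrt(d)) = (a + b*sqrt(d)) + (a - b*sqrt(d)) = 2a
= 2 * (46)
= 92

92


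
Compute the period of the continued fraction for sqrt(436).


Run the CF algorithm for sqrt(436).
a_0 = floor(sqrt(436)) = 20; set m_0=0, q_0=1.
Recurrence: m' = q*a - m,  q' = (d - m'^2)/q,  a' = floor((a_0 + m')/q').
  step 1: m=20, q=36, a=1
  step 2: m=16, q=5, a=7
  step 3: m=19, q=15, a=2
  step 4: m=11, q=21, a=1
  step 5: m=10, q=16, a=1
  step 6: m=6, q=25, a=1
  step 7: m=19, q=3, a=13
  step 8: m=20, q=12, a=3
  step 9: m=16, q=15, a=2
  step 10: m=14, q=16, a=2
  step 11: m=18, q=7, a=5
  step 12: m=17, q=21, a=1
  step 13: m=4, q=20, a=1
  step 14: m=16, q=9, a=4
  step 15: m=20, q=4, a=10
  step 16: m=20, q=9, a=4
  step 17: m=16, q=20, a=1
  step 18: m=4, q=21, a=1
  step 19: m=17, q=7, a=5
  step 20: m=18, q=16, a=2
  step 21: m=14, q=15, a=2
  step 22: m=16, q=12, a=3
  step 23: m=20, q=3, a=13
  step 24: m=19, q=25, a=1
  step 25: m=6, q=16, a=1
  step 26: m=10, q=21, a=1
  step 27: m=11, q=15, a=2
  step 28: m=19, q=5, a=7
  step 29: m=16, q=36, a=1
  step 30: m=20, q=1, a=40
a_30 = 2*a_0 = 40, so the period closes here.
sqrt(436) = [20; 1, 7, 2, 1, 1, 1, 13, 3, 2, 2, 5, 1, 1, 4, 10, 4, 1, 1, 5, 2, 2, 3, 13, 1, 1, 1, 2, 7, 1, 40]
Period length = 30

30


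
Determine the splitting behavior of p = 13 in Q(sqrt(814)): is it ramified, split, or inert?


K = Q(sqrt(814)). Since d mod 4 = 2, disc(K) = 3256.
Check p | disc: 3256 mod 13 = 6.
p does not divide disc. Compute Legendre symbol (d/p):
8^((13-1)/2) mod 13 = -1
(d/p) = -1, so p is inert: (p) stays prime with e=1, f=2, g=1.
Therefore p is inert.

inert


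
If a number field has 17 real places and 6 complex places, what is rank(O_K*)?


By Dirichlet's unit theorem:
rank = r1 + r2 - 1
= 17 + 6 - 1
= 22

22


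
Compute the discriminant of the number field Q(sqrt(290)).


For K = Q(sqrt(d)) with d squarefree: disc(K) = d if d = 1 mod 4, and disc(K) = 4d if d = 2 or 3 mod 4.
Here d = 290, and d mod 4 = 2.
d = 2 mod 4, not 1 (O_K = Z[sqrt(d)]), so disc(K) = 4d = 4 * (290) = 1160

1160


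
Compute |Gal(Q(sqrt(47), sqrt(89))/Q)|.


The 2 square roots of distinct primes are multiplicatively independent over Q,
so [K:Q] = 2^2 and Gal(K/Q) is isomorphic to (Z/2Z)^2.
|Gal| = 2^2 = 4

4


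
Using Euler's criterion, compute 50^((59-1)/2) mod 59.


p = 59 is prime and the exponent is (p-1)/2 = 29, so by Euler's criterion 50^29 = (50/59) = +1 or -1 mod 59.
Compute by square-and-multiply:
  29 = 16 + 8 + 4 + 1 (binary 11101)
  Repeated squaring mod 59: 50^1 = 50, 50^2 = 22, 50^4 = 12, 50^8 = 26, 50^16 = 27
  50^29 = 50^16 * 50^8 * 50^4 * 50^1 = 27 * 26 * 12 * 50 mod 59
    27 * 26 = 702 = 53 mod 59
    53 * 12 = 636 = 46 mod 59
    46 * 50 = 2300 = 58 mod 59
  50^29 = 58 mod 59
Result 58 = p - 1 = -1 mod 59: 50 is a quadratic non-residue mod 59. As a residue in [0, p-1] the value is 58.
50^29 mod 59 = 58

58


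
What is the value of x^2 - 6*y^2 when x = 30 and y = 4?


x^2 - d*y^2
= 30^2 - 6*4^2
= 900 - 96
= 804

804


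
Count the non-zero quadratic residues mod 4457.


For prime p, the number of non-zero quadratic residues is (p-1)/2.
= (4457-1)/2
= 2228

2228


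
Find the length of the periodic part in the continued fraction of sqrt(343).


Run the CF algorithm for sqrt(343).
a_0 = floor(sqrt(343)) = 18; set m_0=0, q_0=1.
Recurrence: m' = q*a - m,  q' = (d - m'^2)/q,  a' = floor((a_0 + m')/q').
  step 1: m=18, q=19, a=1
  step 2: m=1, q=18, a=1
  step 3: m=17, q=3, a=11
  step 4: m=16, q=29, a=1
  step 5: m=13, q=6, a=5
  step 6: m=17, q=9, a=3
  step 7: m=10, q=27, a=1
  step 8: m=17, q=2, a=17
  step 9: m=17, q=27, a=1
  step 10: m=10, q=9, a=3
  step 11: m=17, q=6, a=5
  step 12: m=13, q=29, a=1
  step 13: m=16, q=3, a=11
  step 14: m=17, q=18, a=1
  step 15: m=1, q=19, a=1
  step 16: m=18, q=1, a=36
a_16 = 2*a_0 = 36, so the period closes here.
sqrt(343) = [18; 1, 1, 11, 1, 5, 3, 1, 17, 1, 3, 5, 1, 11, 1, 1, 36]
Period length = 16

16


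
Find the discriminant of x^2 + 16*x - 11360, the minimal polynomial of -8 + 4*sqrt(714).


The element -8 + 4*sqrt(714) has minimal polynomial:
x^2 + 16*x - 11360
Discriminant = (16)^2 - 4*(-11360)
= 256 + 45440
= 45696

45696


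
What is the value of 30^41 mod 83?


p = 83 is prime and the exponent is (p-1)/2 = 41, so by Euler's criterion 30^41 = (30/83) = +1 or -1 mod 83.
Compute by square-and-multiply:
  41 = 32 + 8 + 1 (binary 101001)
  Repeated squaring mod 83: 30^1 = 30, 30^2 = 70, 30^4 = 3, 30^8 = 9, 30^16 = 81, 30^32 = 4
  30^41 = 30^32 * 30^8 * 30^1 = 4 * 9 * 30 mod 83
    4 * 9 = 36 = 36 mod 83
    36 * 30 = 1080 = 1 mod 83
  30^41 = 1 mod 83
Result 1: 30 is a quadratic residue mod 83.
30^41 mod 83 = 1

1


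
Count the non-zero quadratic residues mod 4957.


For prime p, the number of non-zero quadratic residues is (p-1)/2.
= (4957-1)/2
= 2478

2478


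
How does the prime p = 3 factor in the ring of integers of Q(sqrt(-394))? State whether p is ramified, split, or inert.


K = Q(sqrt(-394)). Since d mod 4 = 2, disc(K) = -1576.
Check p | disc: -1576 mod 3 = 2.
p does not divide disc. Compute Legendre symbol (d/p):
2^((3-1)/2) mod 3 = -1
(d/p) = -1, so p is inert: (p) stays prime with e=1, f=2, g=1.
Therefore p is inert.

inert


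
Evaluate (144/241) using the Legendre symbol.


p = 241 is prime, so compute (144/241) with the reciprocity algorithm (Jacobi-symbol steps: pull out 2s via (2/n), flip via reciprocity, reduce):
  pull out 2: (2/241) = +1  (since 241 mod 8 = 1)
  pull out 2: (2/241) = +1  (since 241 mod 8 = 1)
  pull out 2: (2/241) = +1  (since 241 mod 8 = 1)
  pull out 2: (2/241) = +1  (since 241 mod 8 = 1)
  reciprocity: (9/241) -> +(241/9)
  reduce: (7/9)
  reciprocity: (7/9) -> +(9/7)
  reduce: (2/7)
  pull out 2: (2/7) = +1  (since 7 mod 8 = 7)
  (1/7) = 1
Product of signs = 1
(144/241) = 1

1


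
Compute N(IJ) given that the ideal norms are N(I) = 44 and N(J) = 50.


N(IJ) = N(I) * N(J)
= 44 * 50
= 2200

2200


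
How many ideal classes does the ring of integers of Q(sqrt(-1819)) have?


K = Q(sqrt(-1819)). d mod 4 = 1, so D = disc(K) = d = -1819
h(K) equals the number of primitive reduced positive-definite forms (a, b, c) = a*x^2 + b*x*y + c*y^2 with b^2 - 4ac = D,
where reduced means |b| <= a <= c, with b >= 0 whenever |b| = a or a = c, and primitive means gcd(a, b, c) = 1.
Reduced forces 3a^2 <= |D| = 1819, so 1 <= a <= 24; b must have the parity of D, and c = (b^2 - D)/(4a) must be an integer >= a.
Enumerate a = 1..24, b in [-a, a]:
  a=1: (1, 1, 455)  [1]
  a=2..4: none
  a=5: (5, -1, 91), (5, 1, 91)  [2]
  a=6: none
  a=7: (7, -1, 65), (7, 1, 65)  [2]
  a=8..12: none
  a=13: (13, -1, 35), (13, 1, 35)  [2]
  a=14..16: none
  a=17: (17, 17, 31)  [1]
  a=18: none
  a=19: (19, -9, 25), (19, 9, 25)  [2]
  a=20..24: none
Total reduced forms: 1 + 2 + 2 + 2 + 1 + 2 = 10
h = 10

10


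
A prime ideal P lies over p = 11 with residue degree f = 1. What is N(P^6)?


N(P^a) = p^(a*f)
= 11^(6*1)
= 11^6
= 1771561

1771561


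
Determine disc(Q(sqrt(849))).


For K = Q(sqrt(d)) with d squarefree: disc(K) = d if d = 1 mod 4, and disc(K) = 4d if d = 2 or 3 mod 4.
Here d = 849, and d mod 4 = 1.
d = 1 mod 4 (O_K = Z[(1+sqrt(d))/2]), so disc(K) = d = 849

849


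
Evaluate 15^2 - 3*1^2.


x^2 - d*y^2
= 15^2 - 3*1^2
= 225 - 3
= 222

222


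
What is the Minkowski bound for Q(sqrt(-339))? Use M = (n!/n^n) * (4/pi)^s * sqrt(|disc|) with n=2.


d = -339, d mod 4 = 1, so disc(K) = d = -339; |disc(K)| = 339
Imaginary quadratic field, so n = 2, s = r2 = 1, r1 = 0
M = (n!/n^n) * (4/pi)^s * sqrt(|disc(K)|) = (2!/2^2) * (4/pi)^1 * sqrt(339)
= 0.5 * 1.273240 * 18.411953
= 11.7214

11.7214


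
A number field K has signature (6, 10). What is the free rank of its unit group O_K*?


By Dirichlet's unit theorem:
rank = r1 + r2 - 1
= 6 + 10 - 1
= 15

15


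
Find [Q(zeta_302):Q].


The degree equals Euler's totient phi(302).
302 = 2 * 151
phi(302) = 150

150


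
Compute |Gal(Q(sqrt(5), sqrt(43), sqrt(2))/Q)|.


The 3 square roots of distinct primes are multiplicatively independent over Q,
so [K:Q] = 2^3 and Gal(K/Q) is isomorphic to (Z/2Z)^3.
|Gal| = 2^3 = 8

8


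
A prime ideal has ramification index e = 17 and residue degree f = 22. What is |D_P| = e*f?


|D_P| = e * f
= 17 * 22
= 374

374


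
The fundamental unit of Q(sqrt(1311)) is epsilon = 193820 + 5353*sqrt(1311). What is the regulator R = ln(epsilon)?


epsilon = 193820 + 5353*sqrt(1311)
= 387640.0000
R = ln(387640.0000)
= 12.8678

12.8678


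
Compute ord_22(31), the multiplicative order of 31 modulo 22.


We want ord_22(31), the smallest k >= 1 with 31^k = 1 mod 22.
n = 22 = 2 * 11, phi(22) = 10; the order divides phi(n).
Divisors of 10: 1, 2, 5, 10
Repeated squaring mod 22: 31^1 = 9, 31^2 = 15, 31^4 = 5, 31^8 = 3
Test divisors in increasing order:
  k=1: 31^1 = 9 mod 22
  k=2: 31^2 = 15 mod 22
  k=5: 31^5 = 5 * 9 = 1 mod 22  <- first divisor giving 1
Order = 5

5


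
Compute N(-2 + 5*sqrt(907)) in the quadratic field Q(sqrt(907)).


N(a + b*sqrt(d)) = a^2 - d*b^2
= (-2)^2 - (907)*(5)^2
= 4 - 22675
= -22671

-22671


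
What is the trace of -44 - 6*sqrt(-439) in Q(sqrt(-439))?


Tr(a + b*sqrt(d)) = (a + b*sqrt(d)) + (a - b*sqrt(d)) = 2a
= 2 * (-44)
= -88

-88


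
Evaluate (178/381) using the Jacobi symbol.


Compute (178/381) via quadratic reciprocity:
  pull out 2: (2/381) = -1  (since 381 mod 8 = 5)
  reciprocity: (89/381) -> +(381/89)
  reduce: (25/89)
  reciprocity: (25/89) -> +(89/25)
  reduce: (14/25)
  pull out 2: (2/25) = +1  (since 25 mod 8 = 1)
  reciprocity: (7/25) -> +(25/7)
  reduce: (4/7)
  pull out 2: (2/7) = +1  (since 7 mod 8 = 7)
  pull out 2: (2/7) = +1  (since 7 mod 8 = 7)
  (1/7) = 1
Product of signs = -1

-1


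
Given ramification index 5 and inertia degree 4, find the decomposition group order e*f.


|D_P| = e * f
= 5 * 4
= 20

20


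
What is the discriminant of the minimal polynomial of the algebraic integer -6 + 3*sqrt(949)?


The element -6 + 3*sqrt(949) has minimal polynomial:
x^2 + 12*x - 8505
Discriminant = (12)^2 - 4*(-8505)
= 144 + 34020
= 34164

34164


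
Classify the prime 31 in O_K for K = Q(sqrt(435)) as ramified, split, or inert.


K = Q(sqrt(435)). Since d mod 4 = 3, disc(K) = 1740.
Check p | disc: 1740 mod 31 = 4.
p does not divide disc. Compute Legendre symbol (d/p):
1^((31-1)/2) mod 31 = 1
(d/p) = 1, so p splits: (p) = P*P' with e=1, f=1, g=2.
Therefore p is split.

split


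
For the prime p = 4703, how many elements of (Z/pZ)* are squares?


For prime p, the number of non-zero quadratic residues is (p-1)/2.
= (4703-1)/2
= 2351

2351


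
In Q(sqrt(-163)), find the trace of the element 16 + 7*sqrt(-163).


Tr(a + b*sqrt(d)) = (a + b*sqrt(d)) + (a - b*sqrt(d)) = 2a
= 2 * (16)
= 32

32


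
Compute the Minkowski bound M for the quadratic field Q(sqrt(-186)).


d = -186, d mod 4 = 2, so disc(K) = 4d = -744; |disc(K)| = 744
Imaginary quadratic field, so n = 2, s = r2 = 1, r1 = 0
M = (n!/n^n) * (4/pi)^s * sqrt(|disc(K)|) = (2!/2^2) * (4/pi)^1 * sqrt(744)
= 0.5 * 1.273240 * 27.276363
= 17.3647

17.3647


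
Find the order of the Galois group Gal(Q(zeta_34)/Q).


|Gal(Q(zeta_34)/Q)| = phi(34)
= 16

16


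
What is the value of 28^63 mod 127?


p = 127 is prime and the exponent is (p-1)/2 = 63, so by Euler's criterion 28^63 = (28/127) = +1 or -1 mod 127.
Compute by square-and-multiply:
  63 = 32 + 16 + 8 + 4 + 2 + 1 (binary 111111)
  Repeated squaring mod 127: 28^1 = 28, 28^2 = 22, 28^4 = 103, 28^8 = 68, 28^16 = 52, 28^32 = 37
  28^63 = 28^32 * 28^16 * 28^8 * 28^4 * 28^2 * 28^1 = 37 * 52 * 68 * 103 * 22 * 28 mod 127
    37 * 52 = 1924 = 19 mod 127
    19 * 68 = 1292 = 22 mod 127
    22 * 103 = 2266 = 107 mod 127
    107 * 22 = 2354 = 68 mod 127
    68 * 28 = 1904 = 126 mod 127
  28^63 = 126 mod 127
Result 126 = p - 1 = -1 mod 127: 28 is a quadratic non-residue mod 127. As a residue in [0, p-1] the value is 126.
28^63 mod 127 = 126

126


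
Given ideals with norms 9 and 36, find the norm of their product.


N(IJ) = N(I) * N(J)
= 9 * 36
= 324

324


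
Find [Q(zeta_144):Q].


The degree equals Euler's totient phi(144).
144 = 2^4 * 3^2
phi(144) = 48

48


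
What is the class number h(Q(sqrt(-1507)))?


K = Q(sqrt(-1507)). d mod 4 = 1, so D = disc(K) = d = -1507
h(K) equals the number of primitive reduced positive-definite forms (a, b, c) = a*x^2 + b*x*y + c*y^2 with b^2 - 4ac = D,
where reduced means |b| <= a <= c, with b >= 0 whenever |b| = a or a = c, and primitive means gcd(a, b, c) = 1.
Reduced forces 3a^2 <= |D| = 1507, so 1 <= a <= 22; b must have the parity of D, and c = (b^2 - D)/(4a) must be an integer >= a.
Enumerate a = 1..22, b in [-a, a]:
  a=1: (1, 1, 377)  [1]
  a=2..10: none
  a=11: (11, 11, 37)  [1]
  a=12: none
  a=13: (13, -1, 29), (13, 1, 29)  [2]
  a=14..22: none
Total reduced forms: 1 + 1 + 2 = 4
h = 4

4


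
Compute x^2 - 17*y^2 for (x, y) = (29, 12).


x^2 - d*y^2
= 29^2 - 17*12^2
= 841 - 2448
= -1607

-1607


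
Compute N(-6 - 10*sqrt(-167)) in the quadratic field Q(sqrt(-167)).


N(a + b*sqrt(d)) = a^2 - d*b^2
= (-6)^2 - (-167)*(-10)^2
= 36 + 16700
= 16736

16736


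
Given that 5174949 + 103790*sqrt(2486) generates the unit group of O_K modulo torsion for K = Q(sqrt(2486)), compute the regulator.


epsilon = 5174949 + 103790*sqrt(2486)
= 1.0350e+07
R = ln(1.0350e+07)
= 16.1525

16.1525


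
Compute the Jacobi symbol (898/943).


Compute (898/943) via quadratic reciprocity:
  pull out 2: (2/943) = +1  (since 943 mod 8 = 7)
  reciprocity: (449/943) -> +(943/449)
  reduce: (45/449)
  reciprocity: (45/449) -> +(449/45)
  reduce: (44/45)
  pull out 2: (2/45) = -1  (since 45 mod 8 = 5)
  pull out 2: (2/45) = -1  (since 45 mod 8 = 5)
  reciprocity: (11/45) -> +(45/11)
  reduce: (1/11)
  (1/11) = 1
Product of signs = 1

1


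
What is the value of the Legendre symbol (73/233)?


p = 233 is prime, so compute (73/233) with the reciprocity algorithm (Jacobi-symbol steps: pull out 2s via (2/n), flip via reciprocity, reduce):
  reciprocity: (73/233) -> +(233/73)
  reduce: (14/73)
  pull out 2: (2/73) = +1  (since 73 mod 8 = 1)
  reciprocity: (7/73) -> +(73/7)
  reduce: (3/7)
  reciprocity: (3/7) -> -(7/3)
  reduce: (1/3)
  (1/3) = 1
Product of signs = -1
(73/233) = -1

-1


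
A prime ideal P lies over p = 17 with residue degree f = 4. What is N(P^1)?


N(P^a) = p^(a*f)
= 17^(1*4)
= 17^4
= 83521

83521


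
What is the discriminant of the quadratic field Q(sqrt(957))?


For K = Q(sqrt(d)) with d squarefree: disc(K) = d if d = 1 mod 4, and disc(K) = 4d if d = 2 or 3 mod 4.
Here d = 957, and d mod 4 = 1.
d = 1 mod 4 (O_K = Z[(1+sqrt(d))/2]), so disc(K) = d = 957

957


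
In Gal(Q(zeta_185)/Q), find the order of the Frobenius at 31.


The Frobenius at p in Gal(Q(zeta_n)/Q) = (Z/nZ)* is the class of p, so its order is ord_185(31), the smallest k >= 1 with 31^k = 1 mod 185.
n = 185 = 5 * 37, phi(185) = 144; the order divides phi(n).
Divisors of 144: 1, 2, 3, 4, 6, 8, 9, 12, 16, 18, 24, 36, 48, 72, 144
Repeated squaring mod 185: 31^1 = 31, 31^2 = 36, 31^4 = 1, 31^8 = 1, 31^16 = 1, 31^32 = 1, 31^64 = 1, 31^128 = 1
Test divisors in increasing order:
  k=1: 31^1 = 31 mod 185
  k=2: 31^2 = 36 mod 185
  k=3: 31^3 = 36 * 31 = 6 mod 185
  k=4: 31^4 = 1 mod 185  <- first divisor giving 1
Order = 4

4


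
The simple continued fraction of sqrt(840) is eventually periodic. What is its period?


Run the CF algorithm for sqrt(840).
a_0 = floor(sqrt(840)) = 28; set m_0=0, q_0=1.
Recurrence: m' = q*a - m,  q' = (d - m'^2)/q,  a' = floor((a_0 + m')/q').
  step 1: m=28, q=56, a=1
  step 2: m=28, q=1, a=56
a_2 = 2*a_0 = 56, so the period closes here.
sqrt(840) = [28; 1, 56]
Period length = 2

2


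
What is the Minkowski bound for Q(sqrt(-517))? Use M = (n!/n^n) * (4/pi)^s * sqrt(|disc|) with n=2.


d = -517, d mod 4 = 3, so disc(K) = 4d = -2068; |disc(K)| = 2068
Imaginary quadratic field, so n = 2, s = r2 = 1, r1 = 0
M = (n!/n^n) * (4/pi)^s * sqrt(|disc(K)|) = (2!/2^2) * (4/pi)^1 * sqrt(2068)
= 0.5 * 1.273240 * 45.475268
= 28.9505

28.9505


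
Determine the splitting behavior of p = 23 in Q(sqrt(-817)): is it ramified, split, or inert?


K = Q(sqrt(-817)). Since d mod 4 = 3, disc(K) = -3268.
Check p | disc: -3268 mod 23 = 21.
p does not divide disc. Compute Legendre symbol (d/p):
11^((23-1)/2) mod 23 = -1
(d/p) = -1, so p is inert: (p) stays prime with e=1, f=2, g=1.
Therefore p is inert.

inert


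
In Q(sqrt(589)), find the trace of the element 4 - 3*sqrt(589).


Tr(a + b*sqrt(d)) = (a + b*sqrt(d)) + (a - b*sqrt(d)) = 2a
= 2 * (4)
= 8

8


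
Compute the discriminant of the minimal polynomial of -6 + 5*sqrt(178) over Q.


The element -6 + 5*sqrt(178) has minimal polynomial:
x^2 + 12*x - 4414
Discriminant = (12)^2 - 4*(-4414)
= 144 + 17656
= 17800

17800


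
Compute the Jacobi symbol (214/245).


Compute (214/245) via quadratic reciprocity:
  pull out 2: (2/245) = -1  (since 245 mod 8 = 5)
  reciprocity: (107/245) -> +(245/107)
  reduce: (31/107)
  reciprocity: (31/107) -> -(107/31)
  reduce: (14/31)
  pull out 2: (2/31) = +1  (since 31 mod 8 = 7)
  reciprocity: (7/31) -> -(31/7)
  reduce: (3/7)
  reciprocity: (3/7) -> -(7/3)
  reduce: (1/3)
  (1/3) = 1
Product of signs = 1

1


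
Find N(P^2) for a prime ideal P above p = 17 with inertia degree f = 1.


N(P^a) = p^(a*f)
= 17^(2*1)
= 17^2
= 289

289


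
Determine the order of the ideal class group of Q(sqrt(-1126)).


K = Q(sqrt(-1126)). d mod 4 = 2, so D = disc(K) = 4d = -4504
h(K) equals the number of primitive reduced positive-definite forms (a, b, c) = a*x^2 + b*x*y + c*y^2 with b^2 - 4ac = D,
where reduced means |b| <= a <= c, with b >= 0 whenever |b| = a or a = c, and primitive means gcd(a, b, c) = 1.
Reduced forces 3a^2 <= |D| = 4504, so 1 <= a <= 38; b must have the parity of D, and c = (b^2 - D)/(4a) must be an integer >= a.
Enumerate a = 1..38, b in [-a, a]:
  a=1: (1, 0, 1126)  [1]
  a=2: (2, 0, 563)  [1]
  a=3..4: none
  a=5: (5, -4, 226), (5, 4, 226)  [2]
  a=6: none
  a=7: (7, -2, 161), (7, 2, 161)  [2]
  a=8..9: none
  a=10: (10, -4, 113), (10, 4, 113)  [2]
  a=11..13: none
  a=14: (14, -12, 83), (14, 12, 83)  [2]
  a=15..16: none
  a=17: (17, -16, 70), (17, 16, 70)  [2]
  a=18..22: none
  a=23: (23, -2, 49), (23, 2, 49)  [2]
  a=24: none
  a=25: (25, -14, 47), (25, 14, 47)  [2]
  a=26..28: none
  a=29: (29, -22, 43), (29, 22, 43)  [2]
  a=30..33: none
  a=34: (34, -16, 35), (34, 16, 35)  [2]
  a=35: (35, -26, 37), (35, 26, 37)  [2]
  a=36..38: none
Total reduced forms: 1 + 1 + 2 + 2 + 2 + 2 + 2 + 2 + 2 + 2 + 2 + 2 = 22
h = 22

22


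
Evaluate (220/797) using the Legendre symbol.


p = 797 is prime, so compute (220/797) with the reciprocity algorithm (Jacobi-symbol steps: pull out 2s via (2/n), flip via reciprocity, reduce):
  pull out 2: (2/797) = -1  (since 797 mod 8 = 5)
  pull out 2: (2/797) = -1  (since 797 mod 8 = 5)
  reciprocity: (55/797) -> +(797/55)
  reduce: (27/55)
  reciprocity: (27/55) -> -(55/27)
  reduce: (1/27)
  (1/27) = 1
Product of signs = -1
(220/797) = -1

-1


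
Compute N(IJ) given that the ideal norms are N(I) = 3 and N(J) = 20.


N(IJ) = N(I) * N(J)
= 3 * 20
= 60

60


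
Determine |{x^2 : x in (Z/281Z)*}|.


For prime p, the number of non-zero quadratic residues is (p-1)/2.
= (281-1)/2
= 140

140


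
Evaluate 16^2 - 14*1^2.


x^2 - d*y^2
= 16^2 - 14*1^2
= 256 - 14
= 242

242


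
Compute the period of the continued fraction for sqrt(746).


Run the CF algorithm for sqrt(746).
a_0 = floor(sqrt(746)) = 27; set m_0=0, q_0=1.
Recurrence: m' = q*a - m,  q' = (d - m'^2)/q,  a' = floor((a_0 + m')/q').
  step 1: m=27, q=17, a=3
  step 2: m=24, q=10, a=5
  step 3: m=26, q=7, a=7
  step 4: m=23, q=31, a=1
  step 5: m=8, q=22, a=1
  step 6: m=14, q=25, a=1
  step 7: m=11, q=25, a=1
  step 8: m=14, q=22, a=1
  step 9: m=8, q=31, a=1
  step 10: m=23, q=7, a=7
  step 11: m=26, q=10, a=5
  step 12: m=24, q=17, a=3
  step 13: m=27, q=1, a=54
a_13 = 2*a_0 = 54, so the period closes here.
sqrt(746) = [27; 3, 5, 7, 1, 1, 1, 1, 1, 1, 7, 5, 3, 54]
Period length = 13

13


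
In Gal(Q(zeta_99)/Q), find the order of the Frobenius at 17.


The Frobenius at p in Gal(Q(zeta_n)/Q) = (Z/nZ)* is the class of p, so its order is ord_99(17), the smallest k >= 1 with 17^k = 1 mod 99.
n = 99 = 3^2 * 11, phi(99) = 60; the order divides phi(n).
Divisors of 60: 1, 2, 3, 4, 5, 6, 10, 12, 15, 20, 30, 60
Repeated squaring mod 99: 17^1 = 17, 17^2 = 91, 17^4 = 64, 17^8 = 37, 17^16 = 82, 17^32 = 91
Test divisors in increasing order:
  k=1: 17^1 = 17 mod 99
  k=2: 17^2 = 91 mod 99
  k=3: 17^3 = 91 * 17 = 62 mod 99
  k=4: 17^4 = 64 mod 99
  k=5: 17^5 = 64 * 17 = 98 mod 99
  k=6: 17^6 = 64 * 91 = 82 mod 99
  k=10: 17^10 = 37 * 91 = 1 mod 99  <- first divisor giving 1
Order = 10

10


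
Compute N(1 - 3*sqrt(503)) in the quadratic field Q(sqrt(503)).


N(a + b*sqrt(d)) = a^2 - d*b^2
= (1)^2 - (503)*(-3)^2
= 1 - 4527
= -4526

-4526


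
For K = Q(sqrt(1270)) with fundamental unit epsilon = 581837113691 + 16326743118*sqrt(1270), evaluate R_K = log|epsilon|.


epsilon = 581837113691 + 16326743118*sqrt(1270)
= 1.1637e+12
R = ln(1.1637e+12)
= 27.7826

27.7826


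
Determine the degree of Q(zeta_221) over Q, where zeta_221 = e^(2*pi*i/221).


The degree equals Euler's totient phi(221).
221 = 13 * 17
phi(221) = 192

192


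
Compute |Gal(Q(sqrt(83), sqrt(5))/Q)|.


The 2 square roots of distinct primes are multiplicatively independent over Q,
so [K:Q] = 2^2 and Gal(K/Q) is isomorphic to (Z/2Z)^2.
|Gal| = 2^2 = 4

4


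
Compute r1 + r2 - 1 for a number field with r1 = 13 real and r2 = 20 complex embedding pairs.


By Dirichlet's unit theorem:
rank = r1 + r2 - 1
= 13 + 20 - 1
= 32

32


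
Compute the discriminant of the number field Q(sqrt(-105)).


For K = Q(sqrt(d)) with d squarefree: disc(K) = d if d = 1 mod 4, and disc(K) = 4d if d = 2 or 3 mod 4.
Here d = -105, and d mod 4 = 3.
d = 3 mod 4, not 1 (O_K = Z[sqrt(d)]), so disc(K) = 4d = 4 * (-105) = -420

-420


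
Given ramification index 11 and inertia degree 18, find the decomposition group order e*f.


|D_P| = e * f
= 11 * 18
= 198

198


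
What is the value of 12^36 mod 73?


p = 73 is prime and the exponent is (p-1)/2 = 36, so by Euler's criterion 12^36 = (12/73) = +1 or -1 mod 73.
Compute by square-and-multiply:
  36 = 32 + 4 (binary 100100)
  Repeated squaring mod 73: 12^1 = 12, 12^2 = 71, 12^4 = 4, 12^8 = 16, 12^16 = 37, 12^32 = 55
  12^36 = 12^32 * 12^4 = 55 * 4 mod 73
    55 * 4 = 220 = 1 mod 73
  12^36 = 1 mod 73
Result 1: 12 is a quadratic residue mod 73.
12^36 mod 73 = 1

1


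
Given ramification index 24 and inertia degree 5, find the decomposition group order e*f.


|D_P| = e * f
= 24 * 5
= 120

120


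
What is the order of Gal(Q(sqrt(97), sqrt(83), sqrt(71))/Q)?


The 3 square roots of distinct primes are multiplicatively independent over Q,
so [K:Q] = 2^3 and Gal(K/Q) is isomorphic to (Z/2Z)^3.
|Gal| = 2^3 = 8

8


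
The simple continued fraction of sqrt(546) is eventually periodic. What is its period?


Run the CF algorithm for sqrt(546).
a_0 = floor(sqrt(546)) = 23; set m_0=0, q_0=1.
Recurrence: m' = q*a - m,  q' = (d - m'^2)/q,  a' = floor((a_0 + m')/q').
  step 1: m=23, q=17, a=2
  step 2: m=11, q=25, a=1
  step 3: m=14, q=14, a=2
  step 4: m=14, q=25, a=1
  step 5: m=11, q=17, a=2
  step 6: m=23, q=1, a=46
a_6 = 2*a_0 = 46, so the period closes here.
sqrt(546) = [23; 2, 1, 2, 1, 2, 46]
Period length = 6

6


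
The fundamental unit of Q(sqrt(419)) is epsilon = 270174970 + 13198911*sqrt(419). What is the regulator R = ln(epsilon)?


epsilon = 270174970 + 13198911*sqrt(419)
= 5.4035e+08
R = ln(5.4035e+08)
= 20.1077

20.1077


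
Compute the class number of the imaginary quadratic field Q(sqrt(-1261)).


K = Q(sqrt(-1261)). d mod 4 = 3, so D = disc(K) = 4d = -5044
h(K) equals the number of primitive reduced positive-definite forms (a, b, c) = a*x^2 + b*x*y + c*y^2 with b^2 - 4ac = D,
where reduced means |b| <= a <= c, with b >= 0 whenever |b| = a or a = c, and primitive means gcd(a, b, c) = 1.
Reduced forces 3a^2 <= |D| = 5044, so 1 <= a <= 41; b must have the parity of D, and c = (b^2 - D)/(4a) must be an integer >= a.
Enumerate a = 1..41, b in [-a, a]:
  a=1: (1, 0, 1261)  [1]
  a=2: (2, 2, 631)  [1]
  a=3..4: none
  a=5: (5, -4, 253), (5, 4, 253)  [2]
  a=6..9: none
  a=10: (10, -6, 127), (10, 6, 127)  [2]
  a=11: (11, -4, 115), (11, 4, 115)  [2]
  a=12: none
  a=13: (13, 0, 97)  [1]
  a=14..21: none
  a=22: (22, -18, 61), (22, 18, 61)  [2]
  a=23: (23, -4, 55), (23, 4, 55)  [2]
  a=24: none
  a=25: (25, -16, 53), (25, 16, 53)  [2]
  a=26: (26, 26, 55)  [1]
  a=27..30: none
  a=31: (31, -28, 47), (31, 28, 47)  [2]
  a=32..36: none
  a=37: (37, -32, 41), (37, 32, 41)  [2]
  a=38..41: none
Total reduced forms: 1 + 1 + 2 + 2 + 2 + 1 + 2 + 2 + 2 + 1 + 2 + 2 = 20
h = 20

20


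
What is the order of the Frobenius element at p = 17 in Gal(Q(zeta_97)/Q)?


The Frobenius at p in Gal(Q(zeta_n)/Q) = (Z/nZ)* is the class of p, so its order is ord_97(17), the smallest k >= 1 with 17^k = 1 mod 97.
n = 97 = 97, phi(97) = 96; the order divides phi(n).
Divisors of 96: 1, 2, 3, 4, 6, 8, 12, 16, 24, 32, 48, 96
Repeated squaring mod 97: 17^1 = 17, 17^2 = 95, 17^4 = 4, 17^8 = 16, 17^16 = 62, 17^32 = 61, 17^64 = 35
Test divisors in increasing order:
  k=1: 17^1 = 17 mod 97
  k=2: 17^2 = 95 mod 97
  k=3: 17^3 = 95 * 17 = 63 mod 97
  k=4: 17^4 = 4 mod 97
  k=6: 17^6 = 4 * 95 = 89 mod 97
  k=8: 17^8 = 16 mod 97
  k=12: 17^12 = 16 * 4 = 64 mod 97
  k=16: 17^16 = 62 mod 97
  k=24: 17^24 = 62 * 16 = 22 mod 97
  k=32: 17^32 = 61 mod 97
  k=48: 17^48 = 61 * 62 = 96 mod 97
  k=96: 17^96 = 35 * 61 = 1 mod 97  <- first divisor giving 1
Order = 96

96


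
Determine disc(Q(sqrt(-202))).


For K = Q(sqrt(d)) with d squarefree: disc(K) = d if d = 1 mod 4, and disc(K) = 4d if d = 2 or 3 mod 4.
Here d = -202, and d mod 4 = 2.
d = 2 mod 4, not 1 (O_K = Z[sqrt(d)]), so disc(K) = 4d = 4 * (-202) = -808

-808


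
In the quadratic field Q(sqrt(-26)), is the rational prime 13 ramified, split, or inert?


K = Q(sqrt(-26)). Since d mod 4 = 2, disc(K) = -104.
Check p | disc: -104 mod 13 = 0.
p divides disc, so p ramifies: (p) = P^2 with e=2, f=1, g=1.
Therefore p is ramified.

ramified


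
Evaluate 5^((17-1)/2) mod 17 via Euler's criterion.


p = 17 is prime and the exponent is (p-1)/2 = 8, so by Euler's criterion 5^8 = (5/17) = +1 or -1 mod 17.
Compute by square-and-multiply:
  8 = 8 (binary 1000)
  Repeated squaring mod 17: 5^1 = 5, 5^2 = 8, 5^4 = 13, 5^8 = 16
  5^8 = 16 mod 17
Result 16 = p - 1 = -1 mod 17: 5 is a quadratic non-residue mod 17. As a residue in [0, p-1] the value is 16.
5^8 mod 17 = 16

16


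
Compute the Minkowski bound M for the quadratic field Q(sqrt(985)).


d = 985, d mod 4 = 1, so disc(K) = d = 985; |disc(K)| = 985
Real quadratic field, so n = 2, s = r2 = 0, r1 = 2
M = (n!/n^n) * (4/pi)^s * sqrt(|disc(K)|) = (2!/2^2) * (4/pi)^0 * sqrt(985)
= 0.5 * 1.000000 * 31.384710
= 15.6924

15.6924


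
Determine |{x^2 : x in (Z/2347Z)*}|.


For prime p, the number of non-zero quadratic residues is (p-1)/2.
= (2347-1)/2
= 1173

1173


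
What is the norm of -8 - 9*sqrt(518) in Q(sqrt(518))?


N(a + b*sqrt(d)) = a^2 - d*b^2
= (-8)^2 - (518)*(-9)^2
= 64 - 41958
= -41894

-41894


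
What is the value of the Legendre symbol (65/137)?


p = 137 is prime, so compute (65/137) with the reciprocity algorithm (Jacobi-symbol steps: pull out 2s via (2/n), flip via reciprocity, reduce):
  reciprocity: (65/137) -> +(137/65)
  reduce: (7/65)
  reciprocity: (7/65) -> +(65/7)
  reduce: (2/7)
  pull out 2: (2/7) = +1  (since 7 mod 8 = 7)
  (1/7) = 1
Product of signs = 1
(65/137) = 1

1


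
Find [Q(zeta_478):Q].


The degree equals Euler's totient phi(478).
478 = 2 * 239
phi(478) = 238

238


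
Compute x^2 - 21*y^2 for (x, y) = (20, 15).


x^2 - d*y^2
= 20^2 - 21*15^2
= 400 - 4725
= -4325

-4325


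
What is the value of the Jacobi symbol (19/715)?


Compute (19/715) via quadratic reciprocity:
  reciprocity: (19/715) -> -(715/19)
  reduce: (12/19)
  pull out 2: (2/19) = -1  (since 19 mod 8 = 3)
  pull out 2: (2/19) = -1  (since 19 mod 8 = 3)
  reciprocity: (3/19) -> -(19/3)
  reduce: (1/3)
  (1/3) = 1
Product of signs = 1

1
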